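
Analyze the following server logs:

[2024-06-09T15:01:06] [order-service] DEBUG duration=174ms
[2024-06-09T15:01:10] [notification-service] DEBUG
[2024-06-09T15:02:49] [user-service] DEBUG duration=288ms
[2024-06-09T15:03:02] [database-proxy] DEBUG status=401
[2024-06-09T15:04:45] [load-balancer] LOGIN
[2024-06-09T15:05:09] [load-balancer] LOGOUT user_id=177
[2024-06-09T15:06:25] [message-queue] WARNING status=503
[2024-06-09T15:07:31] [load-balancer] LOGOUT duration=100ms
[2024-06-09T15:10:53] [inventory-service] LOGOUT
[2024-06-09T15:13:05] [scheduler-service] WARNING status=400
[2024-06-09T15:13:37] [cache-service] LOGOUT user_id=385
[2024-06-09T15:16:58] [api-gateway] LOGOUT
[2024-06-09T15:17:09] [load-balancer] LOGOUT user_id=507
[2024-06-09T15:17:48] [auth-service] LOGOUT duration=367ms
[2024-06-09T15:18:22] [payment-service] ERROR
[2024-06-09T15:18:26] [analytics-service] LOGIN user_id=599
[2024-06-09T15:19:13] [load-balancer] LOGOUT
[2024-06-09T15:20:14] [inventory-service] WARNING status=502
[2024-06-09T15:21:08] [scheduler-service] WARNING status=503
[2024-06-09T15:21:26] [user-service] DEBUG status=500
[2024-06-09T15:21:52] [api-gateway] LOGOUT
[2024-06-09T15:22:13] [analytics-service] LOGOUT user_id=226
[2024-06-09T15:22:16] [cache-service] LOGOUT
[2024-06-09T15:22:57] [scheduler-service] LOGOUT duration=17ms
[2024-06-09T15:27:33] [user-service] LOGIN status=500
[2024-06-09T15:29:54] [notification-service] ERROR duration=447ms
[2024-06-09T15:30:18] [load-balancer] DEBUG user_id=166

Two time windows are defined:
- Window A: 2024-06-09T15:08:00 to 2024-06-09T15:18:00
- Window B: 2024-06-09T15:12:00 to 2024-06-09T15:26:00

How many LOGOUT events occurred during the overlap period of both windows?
4

To find overlap events:

1. Window A: 2024-06-09T15:08:00 to 2024-06-09T15:18:00
2. Window B: 2024-06-09T15:12:00 to 2024-06-09T15:26:00
3. Overlap period: 2024-06-09T15:12:00 to 2024-06-09T15:18:00
4. Count LOGOUT events in overlap: 4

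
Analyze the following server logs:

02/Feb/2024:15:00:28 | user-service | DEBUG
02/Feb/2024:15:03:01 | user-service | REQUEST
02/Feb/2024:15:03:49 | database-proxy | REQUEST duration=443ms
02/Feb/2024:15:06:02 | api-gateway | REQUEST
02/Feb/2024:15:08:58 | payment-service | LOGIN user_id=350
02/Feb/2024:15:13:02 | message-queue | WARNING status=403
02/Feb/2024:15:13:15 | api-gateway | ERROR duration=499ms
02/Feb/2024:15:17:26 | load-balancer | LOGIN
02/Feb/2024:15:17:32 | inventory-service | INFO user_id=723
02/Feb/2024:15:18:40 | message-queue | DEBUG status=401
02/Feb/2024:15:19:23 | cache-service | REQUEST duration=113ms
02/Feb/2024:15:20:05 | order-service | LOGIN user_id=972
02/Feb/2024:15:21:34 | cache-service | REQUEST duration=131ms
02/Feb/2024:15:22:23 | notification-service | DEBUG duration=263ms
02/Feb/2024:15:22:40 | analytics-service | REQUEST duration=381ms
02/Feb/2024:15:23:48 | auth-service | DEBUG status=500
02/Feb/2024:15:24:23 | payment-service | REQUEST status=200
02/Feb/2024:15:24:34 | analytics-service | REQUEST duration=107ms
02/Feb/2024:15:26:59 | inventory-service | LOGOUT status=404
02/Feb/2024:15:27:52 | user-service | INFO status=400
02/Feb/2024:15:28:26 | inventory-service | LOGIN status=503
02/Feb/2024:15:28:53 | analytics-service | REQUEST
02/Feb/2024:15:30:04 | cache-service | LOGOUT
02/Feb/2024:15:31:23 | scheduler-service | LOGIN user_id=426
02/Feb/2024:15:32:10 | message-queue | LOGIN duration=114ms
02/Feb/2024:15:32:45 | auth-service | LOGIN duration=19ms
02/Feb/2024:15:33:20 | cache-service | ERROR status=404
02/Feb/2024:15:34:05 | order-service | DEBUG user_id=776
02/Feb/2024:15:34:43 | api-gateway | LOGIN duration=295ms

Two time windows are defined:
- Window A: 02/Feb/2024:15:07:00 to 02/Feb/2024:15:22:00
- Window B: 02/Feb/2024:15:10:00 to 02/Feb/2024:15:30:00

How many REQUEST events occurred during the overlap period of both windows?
2

To find overlap events:

1. Window A: 02/Feb/2024:15:07:00 to 02/Feb/2024:15:22:00
2. Window B: 02/Feb/2024:15:10:00 to 02/Feb/2024:15:30:00
3. Overlap period: 02/Feb/2024:15:10:00 to 02/Feb/2024:15:22:00
4. Count REQUEST events in overlap: 2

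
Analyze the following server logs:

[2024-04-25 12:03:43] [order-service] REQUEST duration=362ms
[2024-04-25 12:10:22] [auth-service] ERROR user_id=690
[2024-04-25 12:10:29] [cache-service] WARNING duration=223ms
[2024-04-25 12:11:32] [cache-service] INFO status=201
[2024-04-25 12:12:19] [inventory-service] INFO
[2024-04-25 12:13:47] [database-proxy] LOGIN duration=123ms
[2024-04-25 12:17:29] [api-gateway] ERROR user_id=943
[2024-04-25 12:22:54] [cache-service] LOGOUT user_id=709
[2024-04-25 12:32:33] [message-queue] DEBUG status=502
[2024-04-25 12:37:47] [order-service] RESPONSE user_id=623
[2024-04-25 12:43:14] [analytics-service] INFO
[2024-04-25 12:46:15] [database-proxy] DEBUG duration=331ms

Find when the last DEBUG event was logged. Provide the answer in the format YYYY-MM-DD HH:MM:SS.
2024-04-25 12:46:15

To find the last event:

1. Filter for all DEBUG events
2. Sort by timestamp
3. Select the last one
4. Timestamp: 2024-04-25 12:46:15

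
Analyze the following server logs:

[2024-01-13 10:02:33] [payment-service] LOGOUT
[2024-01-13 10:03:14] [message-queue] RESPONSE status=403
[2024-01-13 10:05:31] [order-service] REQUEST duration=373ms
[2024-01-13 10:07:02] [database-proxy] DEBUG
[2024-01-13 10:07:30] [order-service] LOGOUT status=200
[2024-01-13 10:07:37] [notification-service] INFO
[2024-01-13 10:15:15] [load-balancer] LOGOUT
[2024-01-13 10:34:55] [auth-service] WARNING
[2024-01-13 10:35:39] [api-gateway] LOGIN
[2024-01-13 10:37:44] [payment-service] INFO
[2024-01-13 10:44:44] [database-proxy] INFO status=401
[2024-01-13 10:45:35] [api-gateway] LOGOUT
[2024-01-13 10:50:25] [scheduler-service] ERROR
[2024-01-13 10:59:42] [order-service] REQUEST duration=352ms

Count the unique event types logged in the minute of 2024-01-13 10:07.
3

To count unique event types:

1. Filter events in the minute starting at 2024-01-13 10:07
2. Extract event types from matching entries
3. Count unique types: 3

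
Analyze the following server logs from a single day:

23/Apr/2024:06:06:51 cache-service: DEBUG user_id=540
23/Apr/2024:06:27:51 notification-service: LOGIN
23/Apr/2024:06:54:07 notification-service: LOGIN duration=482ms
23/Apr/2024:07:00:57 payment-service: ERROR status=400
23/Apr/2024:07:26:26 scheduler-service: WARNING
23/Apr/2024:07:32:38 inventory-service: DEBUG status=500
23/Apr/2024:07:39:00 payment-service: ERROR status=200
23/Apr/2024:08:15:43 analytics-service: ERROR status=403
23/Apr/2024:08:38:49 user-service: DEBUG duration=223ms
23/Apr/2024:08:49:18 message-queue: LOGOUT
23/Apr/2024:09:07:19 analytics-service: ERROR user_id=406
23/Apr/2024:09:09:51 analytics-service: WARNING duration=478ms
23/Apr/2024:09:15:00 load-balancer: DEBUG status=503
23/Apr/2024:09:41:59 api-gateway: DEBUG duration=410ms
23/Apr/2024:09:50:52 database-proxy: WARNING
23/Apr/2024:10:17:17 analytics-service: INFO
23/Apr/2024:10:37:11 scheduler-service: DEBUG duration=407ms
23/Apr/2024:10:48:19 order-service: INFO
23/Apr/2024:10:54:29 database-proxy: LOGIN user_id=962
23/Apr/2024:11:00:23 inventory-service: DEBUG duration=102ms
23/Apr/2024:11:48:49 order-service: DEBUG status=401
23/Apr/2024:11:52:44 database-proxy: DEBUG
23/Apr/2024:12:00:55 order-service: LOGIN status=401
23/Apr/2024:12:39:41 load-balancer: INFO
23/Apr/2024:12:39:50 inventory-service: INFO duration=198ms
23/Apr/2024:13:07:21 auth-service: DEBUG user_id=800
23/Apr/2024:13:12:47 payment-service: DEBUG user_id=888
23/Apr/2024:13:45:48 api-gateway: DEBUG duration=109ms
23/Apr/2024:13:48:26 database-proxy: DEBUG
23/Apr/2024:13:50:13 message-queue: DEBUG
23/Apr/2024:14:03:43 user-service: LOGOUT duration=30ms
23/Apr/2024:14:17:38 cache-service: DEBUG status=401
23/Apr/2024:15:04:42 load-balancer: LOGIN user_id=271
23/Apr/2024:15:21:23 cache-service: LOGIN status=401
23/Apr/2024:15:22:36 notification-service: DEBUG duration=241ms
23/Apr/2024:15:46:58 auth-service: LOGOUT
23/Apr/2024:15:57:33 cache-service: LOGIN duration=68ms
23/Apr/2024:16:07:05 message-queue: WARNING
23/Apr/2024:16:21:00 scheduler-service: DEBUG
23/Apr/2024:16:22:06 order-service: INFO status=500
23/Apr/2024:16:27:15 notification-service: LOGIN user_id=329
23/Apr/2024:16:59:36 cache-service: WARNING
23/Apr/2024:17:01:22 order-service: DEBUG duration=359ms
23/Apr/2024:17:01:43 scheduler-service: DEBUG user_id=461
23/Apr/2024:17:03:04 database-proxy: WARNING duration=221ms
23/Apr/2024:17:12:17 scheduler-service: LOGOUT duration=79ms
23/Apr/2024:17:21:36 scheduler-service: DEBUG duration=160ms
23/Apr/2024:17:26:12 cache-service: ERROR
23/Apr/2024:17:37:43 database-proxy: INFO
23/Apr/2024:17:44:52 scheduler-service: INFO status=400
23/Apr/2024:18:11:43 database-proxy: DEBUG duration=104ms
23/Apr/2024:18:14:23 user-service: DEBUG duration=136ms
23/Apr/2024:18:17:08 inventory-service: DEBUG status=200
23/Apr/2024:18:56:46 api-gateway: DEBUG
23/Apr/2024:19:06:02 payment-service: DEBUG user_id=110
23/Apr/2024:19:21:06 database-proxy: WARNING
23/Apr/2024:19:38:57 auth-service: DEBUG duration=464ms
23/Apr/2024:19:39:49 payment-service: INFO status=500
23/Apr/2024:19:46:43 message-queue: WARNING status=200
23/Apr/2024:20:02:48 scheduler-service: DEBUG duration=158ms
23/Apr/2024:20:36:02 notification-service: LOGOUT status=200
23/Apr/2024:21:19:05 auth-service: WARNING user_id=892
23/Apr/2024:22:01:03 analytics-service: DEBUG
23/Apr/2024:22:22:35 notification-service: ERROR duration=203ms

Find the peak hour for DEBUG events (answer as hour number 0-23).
13

To find the peak hour:

1. Group all DEBUG events by hour
2. Count events in each hour
3. Find hour with maximum count
4. Peak hour: 13 (with 5 events)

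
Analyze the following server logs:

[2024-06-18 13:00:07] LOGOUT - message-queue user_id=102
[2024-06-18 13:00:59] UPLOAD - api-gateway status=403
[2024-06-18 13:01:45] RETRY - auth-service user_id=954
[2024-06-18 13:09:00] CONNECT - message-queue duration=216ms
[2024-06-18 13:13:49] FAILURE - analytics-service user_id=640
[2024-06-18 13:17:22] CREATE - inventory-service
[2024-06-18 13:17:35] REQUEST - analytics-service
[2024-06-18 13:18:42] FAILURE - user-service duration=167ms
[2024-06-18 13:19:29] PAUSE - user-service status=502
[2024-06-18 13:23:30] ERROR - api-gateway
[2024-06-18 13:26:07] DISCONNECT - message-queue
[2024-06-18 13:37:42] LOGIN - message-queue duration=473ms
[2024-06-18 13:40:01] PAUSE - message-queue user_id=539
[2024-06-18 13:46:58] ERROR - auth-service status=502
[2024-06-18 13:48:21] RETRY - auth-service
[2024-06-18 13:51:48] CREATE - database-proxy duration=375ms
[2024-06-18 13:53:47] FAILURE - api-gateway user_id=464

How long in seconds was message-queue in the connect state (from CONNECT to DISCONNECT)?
1027

To calculate state duration:

1. Find CONNECT event for message-queue: 2024-06-18 13:09:00
2. Find DISCONNECT event for message-queue: 2024-06-18 13:26:07
3. Calculate duration: 2024-06-18 13:26:07 - 2024-06-18 13:09:00 = 1027 seconds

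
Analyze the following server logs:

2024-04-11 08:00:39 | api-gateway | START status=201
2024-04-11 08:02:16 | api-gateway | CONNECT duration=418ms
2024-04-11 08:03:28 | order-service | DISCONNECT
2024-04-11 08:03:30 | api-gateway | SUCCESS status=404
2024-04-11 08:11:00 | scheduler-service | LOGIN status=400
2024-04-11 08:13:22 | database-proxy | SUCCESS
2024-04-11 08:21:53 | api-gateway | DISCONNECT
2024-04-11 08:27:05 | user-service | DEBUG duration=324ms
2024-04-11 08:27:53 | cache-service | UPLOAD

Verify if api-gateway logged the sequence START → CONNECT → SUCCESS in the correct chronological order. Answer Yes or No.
Yes

To verify sequence order:

1. Find all events in sequence START → CONNECT → SUCCESS for api-gateway
2. Extract their timestamps
3. Check if timestamps are in ascending order
4. Result: Yes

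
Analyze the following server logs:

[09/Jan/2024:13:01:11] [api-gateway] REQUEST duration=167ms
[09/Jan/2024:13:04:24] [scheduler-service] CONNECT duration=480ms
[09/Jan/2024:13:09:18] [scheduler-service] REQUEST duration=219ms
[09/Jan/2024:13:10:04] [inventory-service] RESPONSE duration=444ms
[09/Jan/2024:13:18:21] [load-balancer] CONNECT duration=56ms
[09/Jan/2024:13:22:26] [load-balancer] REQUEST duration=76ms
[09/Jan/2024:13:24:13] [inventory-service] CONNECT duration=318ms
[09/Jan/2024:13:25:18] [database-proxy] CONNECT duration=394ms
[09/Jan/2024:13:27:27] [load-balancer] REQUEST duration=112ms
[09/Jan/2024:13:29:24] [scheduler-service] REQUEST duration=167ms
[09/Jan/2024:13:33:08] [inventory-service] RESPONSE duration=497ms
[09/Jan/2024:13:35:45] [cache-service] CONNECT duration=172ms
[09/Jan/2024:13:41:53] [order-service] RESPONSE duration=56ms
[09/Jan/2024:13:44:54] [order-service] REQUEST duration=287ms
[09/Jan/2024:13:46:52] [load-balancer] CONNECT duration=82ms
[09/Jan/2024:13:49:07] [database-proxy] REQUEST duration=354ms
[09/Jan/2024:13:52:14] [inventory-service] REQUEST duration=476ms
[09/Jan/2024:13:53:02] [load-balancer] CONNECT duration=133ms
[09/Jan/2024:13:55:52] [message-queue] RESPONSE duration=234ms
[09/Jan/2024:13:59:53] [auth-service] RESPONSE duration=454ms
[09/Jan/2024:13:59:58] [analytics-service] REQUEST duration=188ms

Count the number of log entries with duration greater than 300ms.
8

To count timeouts:

1. Threshold: 300ms
2. Extract duration from each log entry
3. Count entries where duration > 300
4. Timeout count: 8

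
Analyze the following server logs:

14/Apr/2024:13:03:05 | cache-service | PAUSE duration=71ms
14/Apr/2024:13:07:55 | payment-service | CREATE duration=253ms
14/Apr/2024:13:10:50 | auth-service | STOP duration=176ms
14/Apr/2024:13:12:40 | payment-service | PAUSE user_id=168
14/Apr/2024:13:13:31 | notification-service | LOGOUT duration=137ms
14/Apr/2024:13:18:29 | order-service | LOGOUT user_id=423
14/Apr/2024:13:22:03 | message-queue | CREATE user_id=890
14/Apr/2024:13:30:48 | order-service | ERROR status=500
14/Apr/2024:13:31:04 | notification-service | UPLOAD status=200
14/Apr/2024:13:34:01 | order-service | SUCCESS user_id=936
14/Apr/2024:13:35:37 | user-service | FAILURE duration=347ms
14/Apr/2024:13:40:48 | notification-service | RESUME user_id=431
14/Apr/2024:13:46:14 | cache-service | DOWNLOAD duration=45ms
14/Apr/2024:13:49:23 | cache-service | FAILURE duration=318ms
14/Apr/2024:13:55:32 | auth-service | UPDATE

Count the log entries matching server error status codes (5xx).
1

To find matching entries:

1. Pattern to match: server error status codes (5xx)
2. Scan each log entry for the pattern
3. Count matches: 1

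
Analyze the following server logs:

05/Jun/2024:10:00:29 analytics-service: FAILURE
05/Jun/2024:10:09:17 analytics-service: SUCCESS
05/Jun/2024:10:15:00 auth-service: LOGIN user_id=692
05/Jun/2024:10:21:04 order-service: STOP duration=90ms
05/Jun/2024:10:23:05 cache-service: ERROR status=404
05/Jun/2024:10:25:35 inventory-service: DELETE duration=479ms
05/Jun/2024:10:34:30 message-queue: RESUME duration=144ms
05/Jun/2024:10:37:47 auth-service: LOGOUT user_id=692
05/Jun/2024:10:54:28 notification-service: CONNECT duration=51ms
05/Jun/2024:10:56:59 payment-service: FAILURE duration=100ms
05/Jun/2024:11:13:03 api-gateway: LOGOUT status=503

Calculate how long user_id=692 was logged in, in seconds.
1367

To calculate session duration:

1. Find LOGIN event for user_id=692: 05/Jun/2024:10:15:00
2. Find LOGOUT event for user_id=692: 05/Jun/2024:10:37:47
3. Session duration: 05/Jun/2024:10:37:47 - 05/Jun/2024:10:15:00 = 1367 seconds (22 minutes)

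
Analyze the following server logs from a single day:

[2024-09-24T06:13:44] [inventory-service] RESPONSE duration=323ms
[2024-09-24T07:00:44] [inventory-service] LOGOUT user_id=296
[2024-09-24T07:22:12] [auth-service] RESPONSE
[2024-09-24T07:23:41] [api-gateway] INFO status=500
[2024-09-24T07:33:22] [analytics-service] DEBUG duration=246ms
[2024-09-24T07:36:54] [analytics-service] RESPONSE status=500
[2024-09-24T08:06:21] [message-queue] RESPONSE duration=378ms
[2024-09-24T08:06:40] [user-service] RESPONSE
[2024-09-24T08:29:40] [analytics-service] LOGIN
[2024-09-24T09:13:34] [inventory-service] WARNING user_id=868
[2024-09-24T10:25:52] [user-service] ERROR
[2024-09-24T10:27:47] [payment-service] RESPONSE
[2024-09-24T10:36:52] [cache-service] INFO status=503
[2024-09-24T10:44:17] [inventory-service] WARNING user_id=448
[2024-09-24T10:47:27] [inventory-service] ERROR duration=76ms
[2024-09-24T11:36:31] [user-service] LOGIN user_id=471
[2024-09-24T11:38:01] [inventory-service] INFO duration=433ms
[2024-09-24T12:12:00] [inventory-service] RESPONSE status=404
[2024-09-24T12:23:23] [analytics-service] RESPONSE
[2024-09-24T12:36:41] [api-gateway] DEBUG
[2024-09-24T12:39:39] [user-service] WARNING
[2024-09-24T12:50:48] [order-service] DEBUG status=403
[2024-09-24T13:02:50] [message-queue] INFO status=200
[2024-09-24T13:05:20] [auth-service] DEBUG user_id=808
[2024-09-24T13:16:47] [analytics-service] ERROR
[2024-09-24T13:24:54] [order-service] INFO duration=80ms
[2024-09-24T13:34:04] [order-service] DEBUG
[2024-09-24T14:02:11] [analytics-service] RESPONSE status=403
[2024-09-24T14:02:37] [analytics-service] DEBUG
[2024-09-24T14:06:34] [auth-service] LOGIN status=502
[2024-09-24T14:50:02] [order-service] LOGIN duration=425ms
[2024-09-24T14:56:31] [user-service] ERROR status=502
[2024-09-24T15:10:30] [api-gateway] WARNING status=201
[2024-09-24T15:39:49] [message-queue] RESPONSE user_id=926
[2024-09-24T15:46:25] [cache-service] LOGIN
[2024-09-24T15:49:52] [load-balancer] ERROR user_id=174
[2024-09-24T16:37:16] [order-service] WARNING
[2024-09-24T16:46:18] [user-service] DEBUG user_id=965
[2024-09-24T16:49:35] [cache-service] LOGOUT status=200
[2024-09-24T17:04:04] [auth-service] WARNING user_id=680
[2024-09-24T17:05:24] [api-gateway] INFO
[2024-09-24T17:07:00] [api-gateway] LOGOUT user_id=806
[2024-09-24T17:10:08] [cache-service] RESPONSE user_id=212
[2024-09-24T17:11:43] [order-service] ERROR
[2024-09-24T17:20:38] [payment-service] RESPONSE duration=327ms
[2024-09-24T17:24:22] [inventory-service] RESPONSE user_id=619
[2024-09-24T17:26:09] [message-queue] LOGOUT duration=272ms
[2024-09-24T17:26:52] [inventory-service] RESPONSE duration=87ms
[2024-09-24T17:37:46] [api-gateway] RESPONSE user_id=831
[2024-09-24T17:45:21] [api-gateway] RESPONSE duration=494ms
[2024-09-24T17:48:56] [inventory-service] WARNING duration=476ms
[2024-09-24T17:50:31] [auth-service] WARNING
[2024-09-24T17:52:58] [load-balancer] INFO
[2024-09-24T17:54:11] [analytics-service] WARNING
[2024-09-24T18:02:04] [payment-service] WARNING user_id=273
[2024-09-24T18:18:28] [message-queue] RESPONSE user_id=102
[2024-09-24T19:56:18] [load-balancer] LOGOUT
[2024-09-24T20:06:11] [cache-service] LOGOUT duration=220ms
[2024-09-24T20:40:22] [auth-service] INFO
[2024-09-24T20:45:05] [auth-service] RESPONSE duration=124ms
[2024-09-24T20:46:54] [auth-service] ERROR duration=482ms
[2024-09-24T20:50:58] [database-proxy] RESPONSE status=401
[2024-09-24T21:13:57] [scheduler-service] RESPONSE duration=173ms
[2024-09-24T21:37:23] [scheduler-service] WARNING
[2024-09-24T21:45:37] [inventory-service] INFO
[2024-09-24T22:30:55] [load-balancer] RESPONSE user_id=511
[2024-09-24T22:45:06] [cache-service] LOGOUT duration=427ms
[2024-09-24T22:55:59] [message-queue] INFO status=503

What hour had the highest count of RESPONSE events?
17

To find the peak hour:

1. Group all RESPONSE events by hour
2. Count events in each hour
3. Find hour with maximum count
4. Peak hour: 17 (with 6 events)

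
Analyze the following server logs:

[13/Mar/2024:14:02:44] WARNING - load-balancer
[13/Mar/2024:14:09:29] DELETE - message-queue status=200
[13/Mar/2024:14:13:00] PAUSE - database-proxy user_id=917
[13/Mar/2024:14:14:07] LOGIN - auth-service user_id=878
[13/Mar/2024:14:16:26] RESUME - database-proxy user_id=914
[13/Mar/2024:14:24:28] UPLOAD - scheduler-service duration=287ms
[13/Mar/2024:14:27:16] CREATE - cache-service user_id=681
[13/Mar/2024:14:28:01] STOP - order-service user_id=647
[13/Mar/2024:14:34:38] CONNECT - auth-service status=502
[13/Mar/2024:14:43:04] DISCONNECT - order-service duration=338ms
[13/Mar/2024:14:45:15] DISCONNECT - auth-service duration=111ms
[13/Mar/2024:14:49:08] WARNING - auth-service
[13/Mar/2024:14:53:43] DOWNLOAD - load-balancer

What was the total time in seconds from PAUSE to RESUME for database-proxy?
206

To calculate state duration:

1. Find PAUSE event for database-proxy: 13/Mar/2024:14:13:00
2. Find RESUME event for database-proxy: 13/Mar/2024:14:16:26
3. Calculate duration: 13/Mar/2024:14:16:26 - 13/Mar/2024:14:13:00 = 206 seconds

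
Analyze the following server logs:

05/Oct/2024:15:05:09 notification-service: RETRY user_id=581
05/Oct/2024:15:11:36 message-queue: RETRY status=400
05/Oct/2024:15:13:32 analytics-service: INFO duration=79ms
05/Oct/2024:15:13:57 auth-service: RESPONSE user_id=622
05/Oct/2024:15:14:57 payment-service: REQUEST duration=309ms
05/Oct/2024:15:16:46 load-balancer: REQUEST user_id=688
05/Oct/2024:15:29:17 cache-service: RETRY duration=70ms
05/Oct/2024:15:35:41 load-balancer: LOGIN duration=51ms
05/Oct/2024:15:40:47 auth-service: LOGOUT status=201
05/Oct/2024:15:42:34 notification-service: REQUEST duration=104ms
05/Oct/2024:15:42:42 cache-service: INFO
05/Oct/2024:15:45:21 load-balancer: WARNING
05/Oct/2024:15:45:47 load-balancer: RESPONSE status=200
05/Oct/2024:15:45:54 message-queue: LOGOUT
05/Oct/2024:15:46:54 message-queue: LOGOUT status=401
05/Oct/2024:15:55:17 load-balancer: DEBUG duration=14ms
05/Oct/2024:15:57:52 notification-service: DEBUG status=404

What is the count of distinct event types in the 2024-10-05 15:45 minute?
3

To count unique event types:

1. Filter events in the minute starting at 2024-10-05 15:45
2. Extract event types from matching entries
3. Count unique types: 3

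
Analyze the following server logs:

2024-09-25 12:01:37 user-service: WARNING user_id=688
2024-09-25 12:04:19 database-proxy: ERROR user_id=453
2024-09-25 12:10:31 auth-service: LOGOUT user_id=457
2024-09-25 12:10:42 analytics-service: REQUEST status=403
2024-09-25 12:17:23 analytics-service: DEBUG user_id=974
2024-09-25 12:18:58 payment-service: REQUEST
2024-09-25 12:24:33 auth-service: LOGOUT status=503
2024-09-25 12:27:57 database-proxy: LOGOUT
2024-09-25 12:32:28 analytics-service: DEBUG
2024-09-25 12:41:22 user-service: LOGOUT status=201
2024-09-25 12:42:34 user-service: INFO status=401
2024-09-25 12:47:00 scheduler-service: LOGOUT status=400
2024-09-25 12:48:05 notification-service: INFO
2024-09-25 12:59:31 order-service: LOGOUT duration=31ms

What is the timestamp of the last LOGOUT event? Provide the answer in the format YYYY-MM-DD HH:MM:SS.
2024-09-25 12:59:31

To find the last event:

1. Filter for all LOGOUT events
2. Sort by timestamp
3. Select the last one
4. Timestamp: 2024-09-25 12:59:31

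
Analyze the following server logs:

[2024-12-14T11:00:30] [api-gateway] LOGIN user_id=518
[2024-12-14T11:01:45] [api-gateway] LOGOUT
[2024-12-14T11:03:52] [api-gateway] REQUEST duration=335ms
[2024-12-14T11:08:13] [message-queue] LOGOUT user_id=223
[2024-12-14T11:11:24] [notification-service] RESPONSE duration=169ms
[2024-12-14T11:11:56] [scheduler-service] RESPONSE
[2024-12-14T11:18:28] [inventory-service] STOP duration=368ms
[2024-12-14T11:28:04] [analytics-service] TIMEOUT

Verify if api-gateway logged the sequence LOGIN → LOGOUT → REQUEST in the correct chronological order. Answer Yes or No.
Yes

To verify sequence order:

1. Find all events in sequence LOGIN → LOGOUT → REQUEST for api-gateway
2. Extract their timestamps
3. Check if timestamps are in ascending order
4. Result: Yes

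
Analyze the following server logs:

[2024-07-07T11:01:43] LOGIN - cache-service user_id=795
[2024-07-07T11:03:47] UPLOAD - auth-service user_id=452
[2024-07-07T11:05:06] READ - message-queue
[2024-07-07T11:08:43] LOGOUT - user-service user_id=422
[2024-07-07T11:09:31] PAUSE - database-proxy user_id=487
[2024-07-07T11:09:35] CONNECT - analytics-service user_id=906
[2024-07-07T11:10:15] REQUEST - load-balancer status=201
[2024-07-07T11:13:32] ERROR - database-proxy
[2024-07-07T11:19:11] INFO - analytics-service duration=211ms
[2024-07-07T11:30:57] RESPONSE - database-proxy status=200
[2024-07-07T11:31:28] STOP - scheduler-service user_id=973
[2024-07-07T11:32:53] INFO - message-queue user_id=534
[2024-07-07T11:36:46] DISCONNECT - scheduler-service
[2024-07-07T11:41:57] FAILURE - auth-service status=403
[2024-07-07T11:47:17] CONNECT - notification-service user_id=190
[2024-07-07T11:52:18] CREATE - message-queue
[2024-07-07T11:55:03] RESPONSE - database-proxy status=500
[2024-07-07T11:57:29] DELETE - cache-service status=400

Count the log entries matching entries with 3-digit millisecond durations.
1

To find matching entries:

1. Pattern to match: entries with 3-digit millisecond durations
2. Scan each log entry for the pattern
3. Count matches: 1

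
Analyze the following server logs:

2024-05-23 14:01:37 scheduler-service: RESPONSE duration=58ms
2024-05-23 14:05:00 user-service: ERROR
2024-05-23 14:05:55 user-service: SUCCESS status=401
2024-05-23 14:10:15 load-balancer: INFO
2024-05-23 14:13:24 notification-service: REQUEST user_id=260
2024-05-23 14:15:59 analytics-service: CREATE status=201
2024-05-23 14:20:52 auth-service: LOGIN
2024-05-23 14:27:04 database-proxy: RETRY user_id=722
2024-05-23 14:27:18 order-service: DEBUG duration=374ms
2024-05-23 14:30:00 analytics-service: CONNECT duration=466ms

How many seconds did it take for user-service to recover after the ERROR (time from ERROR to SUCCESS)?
55

To calculate recovery time:

1. Find ERROR event for user-service: 2024-05-23 14:05:00
2. Find next SUCCESS event for user-service: 2024-05-23 14:05:55
3. Recovery time: 2024-05-23 14:05:55 - 2024-05-23 14:05:00 = 55 seconds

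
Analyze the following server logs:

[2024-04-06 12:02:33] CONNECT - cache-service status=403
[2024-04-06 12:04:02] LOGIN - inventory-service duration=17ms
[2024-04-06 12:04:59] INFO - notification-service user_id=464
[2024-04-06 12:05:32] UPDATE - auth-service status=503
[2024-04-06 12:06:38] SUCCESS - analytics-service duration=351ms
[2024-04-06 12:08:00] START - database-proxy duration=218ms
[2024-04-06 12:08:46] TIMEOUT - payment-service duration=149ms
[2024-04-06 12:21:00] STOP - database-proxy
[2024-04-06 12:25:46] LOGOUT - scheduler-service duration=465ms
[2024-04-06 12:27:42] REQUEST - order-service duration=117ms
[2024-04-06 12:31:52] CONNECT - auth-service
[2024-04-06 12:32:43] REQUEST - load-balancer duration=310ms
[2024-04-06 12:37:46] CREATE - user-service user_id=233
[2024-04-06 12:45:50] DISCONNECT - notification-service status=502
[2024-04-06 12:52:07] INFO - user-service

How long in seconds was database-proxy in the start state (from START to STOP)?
780

To calculate state duration:

1. Find START event for database-proxy: 2024-04-06 12:08:00
2. Find STOP event for database-proxy: 2024-04-06 12:21:00
3. Calculate duration: 2024-04-06 12:21:00 - 2024-04-06 12:08:00 = 780 seconds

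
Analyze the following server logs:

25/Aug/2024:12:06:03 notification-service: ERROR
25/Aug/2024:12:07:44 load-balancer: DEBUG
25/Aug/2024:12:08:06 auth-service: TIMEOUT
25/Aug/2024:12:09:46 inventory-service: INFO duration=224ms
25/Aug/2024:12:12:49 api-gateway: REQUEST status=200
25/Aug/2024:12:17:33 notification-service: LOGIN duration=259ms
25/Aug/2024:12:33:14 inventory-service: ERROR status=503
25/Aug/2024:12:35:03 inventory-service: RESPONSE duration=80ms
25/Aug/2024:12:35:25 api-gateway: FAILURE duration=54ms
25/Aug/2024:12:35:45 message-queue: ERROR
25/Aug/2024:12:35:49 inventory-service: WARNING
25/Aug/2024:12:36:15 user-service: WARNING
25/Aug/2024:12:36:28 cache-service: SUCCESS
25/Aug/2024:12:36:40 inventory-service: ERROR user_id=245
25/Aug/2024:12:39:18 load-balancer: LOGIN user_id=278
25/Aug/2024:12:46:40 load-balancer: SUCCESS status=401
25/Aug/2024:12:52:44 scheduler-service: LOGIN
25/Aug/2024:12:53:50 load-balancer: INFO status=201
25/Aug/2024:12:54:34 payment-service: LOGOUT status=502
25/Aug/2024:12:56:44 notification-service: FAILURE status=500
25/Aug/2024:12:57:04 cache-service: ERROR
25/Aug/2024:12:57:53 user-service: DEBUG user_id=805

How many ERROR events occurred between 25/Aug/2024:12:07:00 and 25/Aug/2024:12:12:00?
0

To count events in the time window:

1. Window boundaries: 25/Aug/2024:12:07:00 to 25/Aug/2024:12:12:00
2. Filter for ERROR events within this window
3. Count matching events: 0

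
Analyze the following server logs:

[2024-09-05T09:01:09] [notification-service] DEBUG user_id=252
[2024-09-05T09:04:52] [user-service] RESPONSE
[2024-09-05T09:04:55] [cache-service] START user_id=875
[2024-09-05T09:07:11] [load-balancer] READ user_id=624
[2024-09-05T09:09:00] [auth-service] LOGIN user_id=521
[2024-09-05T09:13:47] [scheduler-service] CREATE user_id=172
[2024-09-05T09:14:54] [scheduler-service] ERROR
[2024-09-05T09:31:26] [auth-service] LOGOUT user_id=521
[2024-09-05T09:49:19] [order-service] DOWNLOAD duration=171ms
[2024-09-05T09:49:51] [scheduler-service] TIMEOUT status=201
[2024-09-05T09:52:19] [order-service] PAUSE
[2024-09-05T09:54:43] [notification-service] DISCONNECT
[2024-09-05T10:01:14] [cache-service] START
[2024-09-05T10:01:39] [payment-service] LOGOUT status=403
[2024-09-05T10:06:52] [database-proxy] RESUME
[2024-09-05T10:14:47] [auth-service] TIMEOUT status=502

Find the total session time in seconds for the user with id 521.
1346

To calculate session duration:

1. Find LOGIN event for user_id=521: 2024-09-05T09:09:00
2. Find LOGOUT event for user_id=521: 2024-09-05T09:31:26
3. Session duration: 2024-09-05T09:31:26 - 2024-09-05T09:09:00 = 1346 seconds (22 minutes)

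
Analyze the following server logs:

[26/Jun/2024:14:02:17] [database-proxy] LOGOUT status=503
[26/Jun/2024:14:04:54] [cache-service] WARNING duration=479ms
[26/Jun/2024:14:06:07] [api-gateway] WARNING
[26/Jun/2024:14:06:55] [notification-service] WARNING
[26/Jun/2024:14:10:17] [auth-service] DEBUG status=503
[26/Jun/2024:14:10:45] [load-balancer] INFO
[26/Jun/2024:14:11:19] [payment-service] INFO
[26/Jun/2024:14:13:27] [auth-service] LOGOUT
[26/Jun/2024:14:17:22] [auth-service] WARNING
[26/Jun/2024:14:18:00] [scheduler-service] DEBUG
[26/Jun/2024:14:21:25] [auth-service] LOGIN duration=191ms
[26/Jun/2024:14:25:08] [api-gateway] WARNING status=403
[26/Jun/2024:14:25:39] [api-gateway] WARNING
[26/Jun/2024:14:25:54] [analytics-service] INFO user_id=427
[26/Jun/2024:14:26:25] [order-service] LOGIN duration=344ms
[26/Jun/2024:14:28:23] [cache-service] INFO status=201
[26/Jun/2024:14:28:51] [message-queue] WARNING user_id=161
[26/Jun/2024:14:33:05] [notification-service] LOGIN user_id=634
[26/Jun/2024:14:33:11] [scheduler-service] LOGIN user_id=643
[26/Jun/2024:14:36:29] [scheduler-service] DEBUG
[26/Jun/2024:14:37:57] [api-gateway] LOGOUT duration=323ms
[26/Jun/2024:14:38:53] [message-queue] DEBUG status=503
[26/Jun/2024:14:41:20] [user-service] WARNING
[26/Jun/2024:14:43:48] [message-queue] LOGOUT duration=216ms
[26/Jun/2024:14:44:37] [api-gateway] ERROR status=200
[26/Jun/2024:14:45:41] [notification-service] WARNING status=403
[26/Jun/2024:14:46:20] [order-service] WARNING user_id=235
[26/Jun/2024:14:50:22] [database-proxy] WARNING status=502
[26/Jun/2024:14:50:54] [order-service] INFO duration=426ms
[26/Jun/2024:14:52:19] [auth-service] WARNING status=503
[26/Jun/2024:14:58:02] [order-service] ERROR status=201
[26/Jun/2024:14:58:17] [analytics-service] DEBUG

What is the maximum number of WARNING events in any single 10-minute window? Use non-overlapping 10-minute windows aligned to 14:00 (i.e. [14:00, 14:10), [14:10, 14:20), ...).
3

To find the burst window:

1. Divide the log period into non-overlapping 10-minute windows starting at 14:00
2. Count WARNING events in each window
3. Find the window with maximum count
4. Maximum events in a window: 3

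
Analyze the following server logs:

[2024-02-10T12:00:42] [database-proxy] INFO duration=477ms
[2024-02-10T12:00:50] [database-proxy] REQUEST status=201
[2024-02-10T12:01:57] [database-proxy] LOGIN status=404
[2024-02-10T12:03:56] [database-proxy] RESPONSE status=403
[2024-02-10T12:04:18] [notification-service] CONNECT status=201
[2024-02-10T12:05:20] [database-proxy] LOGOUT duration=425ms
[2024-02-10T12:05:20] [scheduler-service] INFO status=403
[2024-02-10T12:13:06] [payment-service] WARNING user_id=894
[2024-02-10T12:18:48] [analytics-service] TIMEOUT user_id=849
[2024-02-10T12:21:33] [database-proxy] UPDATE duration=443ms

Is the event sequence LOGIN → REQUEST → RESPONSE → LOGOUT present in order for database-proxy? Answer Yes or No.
No

To verify sequence order:

1. Find all events in sequence LOGIN → REQUEST → RESPONSE → LOGOUT for database-proxy
2. Extract their timestamps
3. Check if timestamps are in ascending order
4. Result: No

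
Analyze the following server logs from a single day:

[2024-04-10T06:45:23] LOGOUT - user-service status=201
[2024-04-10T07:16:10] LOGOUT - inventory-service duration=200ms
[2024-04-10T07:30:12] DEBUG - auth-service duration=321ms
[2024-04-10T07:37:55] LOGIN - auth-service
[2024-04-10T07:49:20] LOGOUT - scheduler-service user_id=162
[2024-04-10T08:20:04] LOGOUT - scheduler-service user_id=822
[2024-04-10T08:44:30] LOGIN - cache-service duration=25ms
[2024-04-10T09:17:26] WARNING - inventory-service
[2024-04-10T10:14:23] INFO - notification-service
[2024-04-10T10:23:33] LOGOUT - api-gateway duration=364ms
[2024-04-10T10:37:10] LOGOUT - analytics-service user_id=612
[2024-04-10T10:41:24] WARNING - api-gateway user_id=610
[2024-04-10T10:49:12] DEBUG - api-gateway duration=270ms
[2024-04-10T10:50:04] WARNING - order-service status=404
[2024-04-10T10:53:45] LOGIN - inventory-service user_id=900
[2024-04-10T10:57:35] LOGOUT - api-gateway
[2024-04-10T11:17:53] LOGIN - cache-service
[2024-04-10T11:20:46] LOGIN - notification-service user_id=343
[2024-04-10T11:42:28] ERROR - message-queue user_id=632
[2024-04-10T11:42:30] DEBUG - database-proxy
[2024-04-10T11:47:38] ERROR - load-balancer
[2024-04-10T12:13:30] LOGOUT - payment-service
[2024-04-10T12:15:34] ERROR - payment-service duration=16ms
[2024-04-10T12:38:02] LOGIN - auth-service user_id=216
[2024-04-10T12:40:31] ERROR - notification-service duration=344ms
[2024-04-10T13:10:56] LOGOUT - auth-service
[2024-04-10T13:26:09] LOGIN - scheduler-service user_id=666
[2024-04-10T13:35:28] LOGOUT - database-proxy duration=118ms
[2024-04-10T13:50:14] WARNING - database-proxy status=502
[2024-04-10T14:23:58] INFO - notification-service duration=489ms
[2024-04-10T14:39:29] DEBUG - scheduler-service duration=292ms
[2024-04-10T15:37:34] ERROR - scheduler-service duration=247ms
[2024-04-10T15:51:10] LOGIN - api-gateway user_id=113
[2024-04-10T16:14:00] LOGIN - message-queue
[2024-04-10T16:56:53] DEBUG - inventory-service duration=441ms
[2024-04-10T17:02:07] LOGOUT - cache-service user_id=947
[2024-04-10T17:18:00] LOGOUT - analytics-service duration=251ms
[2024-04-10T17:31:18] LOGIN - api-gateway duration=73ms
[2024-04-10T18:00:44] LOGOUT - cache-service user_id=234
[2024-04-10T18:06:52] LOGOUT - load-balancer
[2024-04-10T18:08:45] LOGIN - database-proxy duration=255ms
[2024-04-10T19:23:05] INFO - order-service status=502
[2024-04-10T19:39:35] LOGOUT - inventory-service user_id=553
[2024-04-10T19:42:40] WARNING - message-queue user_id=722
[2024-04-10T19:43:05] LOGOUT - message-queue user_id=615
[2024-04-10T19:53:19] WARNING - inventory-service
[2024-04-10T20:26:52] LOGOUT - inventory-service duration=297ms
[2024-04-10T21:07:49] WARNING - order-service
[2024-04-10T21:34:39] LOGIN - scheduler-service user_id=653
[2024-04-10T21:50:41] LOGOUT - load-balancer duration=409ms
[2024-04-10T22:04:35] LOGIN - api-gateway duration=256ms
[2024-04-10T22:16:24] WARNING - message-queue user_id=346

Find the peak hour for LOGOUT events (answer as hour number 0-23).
10

To find the peak hour:

1. Group all LOGOUT events by hour
2. Count events in each hour
3. Find hour with maximum count
4. Peak hour: 10 (with 3 events)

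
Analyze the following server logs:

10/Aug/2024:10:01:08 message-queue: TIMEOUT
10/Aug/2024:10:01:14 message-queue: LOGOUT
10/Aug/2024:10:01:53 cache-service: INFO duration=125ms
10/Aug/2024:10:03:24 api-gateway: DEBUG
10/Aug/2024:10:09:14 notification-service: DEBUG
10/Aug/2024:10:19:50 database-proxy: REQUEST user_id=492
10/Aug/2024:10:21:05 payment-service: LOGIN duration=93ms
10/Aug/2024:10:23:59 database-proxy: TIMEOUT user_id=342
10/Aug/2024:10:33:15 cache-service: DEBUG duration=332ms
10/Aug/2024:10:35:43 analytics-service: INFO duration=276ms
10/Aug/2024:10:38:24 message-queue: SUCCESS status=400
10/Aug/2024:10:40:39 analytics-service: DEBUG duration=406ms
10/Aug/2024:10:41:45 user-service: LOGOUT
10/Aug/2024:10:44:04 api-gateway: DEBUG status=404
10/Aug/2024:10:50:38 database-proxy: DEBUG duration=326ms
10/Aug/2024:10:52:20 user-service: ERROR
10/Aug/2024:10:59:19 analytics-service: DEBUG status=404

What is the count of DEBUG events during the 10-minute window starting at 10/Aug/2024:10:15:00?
0

To count events in the time window:

1. Window boundaries: 10/Aug/2024:10:15:00 to 10/Aug/2024:10:25:00
2. Filter for DEBUG events within this window
3. Count matching events: 0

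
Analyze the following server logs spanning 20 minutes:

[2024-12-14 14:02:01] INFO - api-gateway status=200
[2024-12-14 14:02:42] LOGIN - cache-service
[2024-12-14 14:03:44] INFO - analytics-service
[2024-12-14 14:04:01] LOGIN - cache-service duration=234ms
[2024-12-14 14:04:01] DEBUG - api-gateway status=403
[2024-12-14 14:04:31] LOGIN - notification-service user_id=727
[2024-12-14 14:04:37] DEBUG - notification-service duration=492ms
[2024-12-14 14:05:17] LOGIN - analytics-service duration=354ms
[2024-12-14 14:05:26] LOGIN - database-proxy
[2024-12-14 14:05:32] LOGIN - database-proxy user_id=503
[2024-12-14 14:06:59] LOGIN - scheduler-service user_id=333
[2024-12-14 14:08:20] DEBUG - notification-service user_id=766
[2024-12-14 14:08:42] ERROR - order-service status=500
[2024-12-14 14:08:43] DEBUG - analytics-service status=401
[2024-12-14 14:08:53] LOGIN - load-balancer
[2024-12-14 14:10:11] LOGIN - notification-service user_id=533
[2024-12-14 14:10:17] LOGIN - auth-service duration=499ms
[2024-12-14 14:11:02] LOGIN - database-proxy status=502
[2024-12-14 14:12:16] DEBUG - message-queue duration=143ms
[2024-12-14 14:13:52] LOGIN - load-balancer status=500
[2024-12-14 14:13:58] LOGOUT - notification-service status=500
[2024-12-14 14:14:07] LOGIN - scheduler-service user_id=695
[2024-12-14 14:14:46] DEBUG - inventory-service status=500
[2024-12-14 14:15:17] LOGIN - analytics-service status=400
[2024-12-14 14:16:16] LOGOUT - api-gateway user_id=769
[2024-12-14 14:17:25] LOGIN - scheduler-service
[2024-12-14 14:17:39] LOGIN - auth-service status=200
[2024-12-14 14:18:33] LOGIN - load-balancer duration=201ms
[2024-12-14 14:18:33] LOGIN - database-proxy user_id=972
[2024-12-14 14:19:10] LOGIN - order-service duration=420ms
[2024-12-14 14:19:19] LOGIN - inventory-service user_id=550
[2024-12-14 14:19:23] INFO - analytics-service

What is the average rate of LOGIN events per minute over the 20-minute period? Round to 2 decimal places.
1.0

To calculate the rate:

1. Count total LOGIN events: 20
2. Total time period: 20 minutes
3. Rate = 20 / 20 = 1.0 events per minute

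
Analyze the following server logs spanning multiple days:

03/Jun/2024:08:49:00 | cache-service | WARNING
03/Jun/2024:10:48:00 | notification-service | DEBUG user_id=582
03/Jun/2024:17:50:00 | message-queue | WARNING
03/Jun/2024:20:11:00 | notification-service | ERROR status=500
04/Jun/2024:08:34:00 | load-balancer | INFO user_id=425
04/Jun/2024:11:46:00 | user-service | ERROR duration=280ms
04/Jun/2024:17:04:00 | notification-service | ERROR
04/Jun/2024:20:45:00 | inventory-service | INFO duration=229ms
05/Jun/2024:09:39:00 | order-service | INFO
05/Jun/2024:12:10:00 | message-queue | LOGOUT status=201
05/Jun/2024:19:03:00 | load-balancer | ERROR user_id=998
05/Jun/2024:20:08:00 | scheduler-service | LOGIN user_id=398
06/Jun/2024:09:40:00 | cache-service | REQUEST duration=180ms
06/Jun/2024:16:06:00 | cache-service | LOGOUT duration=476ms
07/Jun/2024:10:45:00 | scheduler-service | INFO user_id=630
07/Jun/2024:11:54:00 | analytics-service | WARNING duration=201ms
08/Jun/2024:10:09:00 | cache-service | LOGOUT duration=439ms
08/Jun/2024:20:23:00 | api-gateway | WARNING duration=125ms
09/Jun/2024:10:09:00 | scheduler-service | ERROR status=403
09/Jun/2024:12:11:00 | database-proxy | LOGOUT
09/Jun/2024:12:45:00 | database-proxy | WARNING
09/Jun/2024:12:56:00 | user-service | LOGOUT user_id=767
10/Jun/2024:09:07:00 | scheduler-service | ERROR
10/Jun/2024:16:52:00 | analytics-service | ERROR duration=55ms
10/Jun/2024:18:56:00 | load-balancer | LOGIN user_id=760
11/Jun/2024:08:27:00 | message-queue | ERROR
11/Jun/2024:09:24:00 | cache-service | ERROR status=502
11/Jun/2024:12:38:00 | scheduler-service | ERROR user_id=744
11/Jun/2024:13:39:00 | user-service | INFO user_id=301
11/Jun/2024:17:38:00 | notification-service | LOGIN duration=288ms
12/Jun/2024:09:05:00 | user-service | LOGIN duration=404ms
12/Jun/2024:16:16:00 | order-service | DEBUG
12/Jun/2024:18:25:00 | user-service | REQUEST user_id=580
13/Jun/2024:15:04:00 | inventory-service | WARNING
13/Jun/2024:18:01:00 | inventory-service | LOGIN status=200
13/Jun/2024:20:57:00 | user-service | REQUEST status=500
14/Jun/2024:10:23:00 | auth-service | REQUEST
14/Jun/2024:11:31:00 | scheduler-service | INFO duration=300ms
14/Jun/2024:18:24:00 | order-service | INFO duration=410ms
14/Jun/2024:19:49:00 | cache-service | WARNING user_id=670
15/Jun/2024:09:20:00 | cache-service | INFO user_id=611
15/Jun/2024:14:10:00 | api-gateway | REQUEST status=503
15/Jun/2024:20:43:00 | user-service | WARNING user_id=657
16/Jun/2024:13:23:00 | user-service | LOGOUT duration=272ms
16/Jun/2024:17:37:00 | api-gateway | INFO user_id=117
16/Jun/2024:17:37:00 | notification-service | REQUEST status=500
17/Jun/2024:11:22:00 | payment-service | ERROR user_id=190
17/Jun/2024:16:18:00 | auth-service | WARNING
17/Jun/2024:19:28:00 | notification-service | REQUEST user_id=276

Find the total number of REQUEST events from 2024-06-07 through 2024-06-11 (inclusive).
0

To filter by date range:

1. Date range: 2024-06-07 through 2024-06-11, both dates inclusive
2. Filter for REQUEST events whose date falls in this range
3. Count matching events: 0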